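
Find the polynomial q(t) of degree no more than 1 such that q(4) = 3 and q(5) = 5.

Write q(t) = at + b. Substituting each data point gives a linear system:
  4a + b = 3
  5a + b = 5
Solving the system yields a = 2, b = -5.
So q(t) = 2t - 5.
Check: q(5) = 5. ✓

q(t) = 2t - 5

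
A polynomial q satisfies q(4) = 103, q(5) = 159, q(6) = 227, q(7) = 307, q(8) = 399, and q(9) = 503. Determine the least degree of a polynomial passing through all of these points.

Forward differences of the values at t = 4, 5, 6, 7, 8, 9:
  q  : 103  159  227  307  399  503
  Δ  : 56  68  80  92  104
  Δ^2: 12  12  12  12
  Δ^3: 0  0  0
  Δ^4: 0  0
  Δ^5: 0
The second differences are constant (12) and nonzero, while all higher differences vanish, so the minimal degree is 2.

2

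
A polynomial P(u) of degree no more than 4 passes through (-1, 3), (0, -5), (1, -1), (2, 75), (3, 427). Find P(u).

Write P(u) = au^4 + bu^3 + cu^2 + du + e. Substituting each data point gives a linear system:
  a - b + c - d + e = 3
  e = -5
  a + b + c + d + e = -1
  16a + 8b + 4c + 2d + e = 75
  81a + 27b + 9c + 3d + e = 427
Solving the system yields a = 6, b = -2, c = 0, d = 0, e = -5.
So P(u) = 6u^4 - 2u^3 - 5.
Check: P(-1) = 3. ✓

P(u) = 6u^4 - 2u^3 - 5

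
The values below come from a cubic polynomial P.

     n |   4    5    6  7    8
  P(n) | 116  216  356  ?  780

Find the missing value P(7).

On equispaced nodes a degree-3 polynomial has vanishing fourth forward difference, so
  P(4) - 4·P(5) + 6·P(6) - 4·P(7) + P(8) = 0.
Substituting the known values and solving for P(7):
  -4·P(7) = -2168
  P(7) = 542.

542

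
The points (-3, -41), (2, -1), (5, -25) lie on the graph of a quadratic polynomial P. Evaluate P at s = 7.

Write P(s) = as^2 + bs + c. Substituting each data point gives a linear system:
  9a - 3b + c = -41
  4a + 2b + c = -1
  25a + 5b + c = -25
Solving the system yields a = -2, b = 6, c = -5.
So P(s) = -2s^2 + 6s - 5.
Then P(7) = -61.

-61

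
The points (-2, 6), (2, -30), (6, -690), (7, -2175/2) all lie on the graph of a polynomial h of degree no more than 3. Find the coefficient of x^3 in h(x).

-3

Write h(x) = ax^3 + bx^2 + cx + d. Substituting each data point gives a linear system:
  -8a + 4b - 2c + d = 6
  8a + 4b + 2c + d = -30
  216a + 36b + 6c + d = -690
  343a + 49b + 7c + d = -2175/2
Solving the system yields a = -3, b = -3/2, c = 3, d = -6.
So h(x) = -3x³ - (3/2)x² + 3x - 6.
The leading coefficient is -3.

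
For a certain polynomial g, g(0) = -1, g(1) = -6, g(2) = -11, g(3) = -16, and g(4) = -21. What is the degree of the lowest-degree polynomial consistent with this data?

1

Forward differences of the values at t = 0, 1, 2, 3, 4:
  g  : -1  -6  -11  -16  -21
  Δ  : -5  -5  -5  -5
  Δ^2: 0  0  0
  Δ^3: 0  0
  Δ^4: 0
The first differences are constant (-5) and nonzero, while all higher differences vanish, so the minimal degree is 1.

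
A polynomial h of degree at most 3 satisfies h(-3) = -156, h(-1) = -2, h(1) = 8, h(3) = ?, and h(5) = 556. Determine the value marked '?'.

On equispaced nodes a degree-3 polynomial has vanishing fourth forward difference, so
  h(-3) - 4·h(-1) + 6·h(1) - 4·h(3) + h(5) = 0.
Substituting the known values and solving for h(3):
  -4·h(3) = -456
  h(3) = 114.

114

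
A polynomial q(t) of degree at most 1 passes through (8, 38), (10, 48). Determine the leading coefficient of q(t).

Write q(t) = at + b. Substituting each data point gives a linear system:
  8a + b = 38
  10a + b = 48
Solving the system yields a = 5, b = -2.
So q(t) = 5t - 2.
The leading coefficient is 5.

5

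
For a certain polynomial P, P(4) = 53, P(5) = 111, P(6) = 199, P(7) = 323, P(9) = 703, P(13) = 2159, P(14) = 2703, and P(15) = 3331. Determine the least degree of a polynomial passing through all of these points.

Divided differences on the nodes 4, 5, 6, 7, 9, 13, 14, 15:
  order 0: 53  111  199  323  703  2159  2703  3331
  order 1: 58  88  124  190  364  544  628
  order 2: 15  18  22  29  36  42
  order 3: 1  1  1  1  1
  order 4: 0  0  0  0
  order 5: 0  0  0
  order 6: 0  0
  order 7: 0
The order-3 divided differences are all 1 (nonzero) and every higher order vanishes, so the data lies on a polynomial of degree exactly 3.

3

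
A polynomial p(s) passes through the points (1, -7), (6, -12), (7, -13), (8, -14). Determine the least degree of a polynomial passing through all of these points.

Divided differences on the nodes 1, 6, 7, 8:
  order 0: -7  -12  -13  -14
  order 1: -1  -1  -1
  order 2: 0  0
  order 3: 0
The order-1 divided differences are all -1 (nonzero) and every higher order vanishes, so the data lies on a polynomial of degree exactly 1.

1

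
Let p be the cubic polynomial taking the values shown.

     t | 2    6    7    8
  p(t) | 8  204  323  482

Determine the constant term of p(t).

Write p(t) = at^3 + bt^2 + ct + d. Substituting each data point gives a linear system:
  8a + 4b + 2c + d = 8
  216a + 36b + 6c + d = 204
  343a + 49b + 7c + d = 323
  512a + 64b + 8c + d = 482
Solving the system yields a = 1, b = -1, c = 5, d = -6.
So p(t) = t^3 - t^2 + 5t - 6.
The constant term is -6.

-6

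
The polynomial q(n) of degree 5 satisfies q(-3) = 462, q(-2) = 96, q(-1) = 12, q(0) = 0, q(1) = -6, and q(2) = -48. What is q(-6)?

10032

Forward differences of the values at n = -3, -2, -1, 0, 1, 2:
  q  : 462  96  12  0  -6  -48
  Δ  : -366  -84  -12  -6  -42
  Δ^2: 282  72  6  -36
  Δ^3: -210  -66  -42
  Δ^4: 144  24
  Δ^5: -120
The fifth differences are constant, confirming degree 5.
Interpolating (Newton forward form) and evaluating at n = -6 gives q(-6) = 10032.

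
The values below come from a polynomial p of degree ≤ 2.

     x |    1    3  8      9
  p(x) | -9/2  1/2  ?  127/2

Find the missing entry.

The 3 known points determine the degree-2 polynomial uniquely.
Write p(x) = ax^2 + bx + c. Substituting each data point gives a linear system:
  a + b + c = -9/2
  9a + 3b + c = 1/2
  81a + 9b + c = 127/2
Solving the system yields a = 1, b = -3/2, c = -4.
So p(x) = x^2 - (3/2)x - 4.
Then p(8) = 48.

48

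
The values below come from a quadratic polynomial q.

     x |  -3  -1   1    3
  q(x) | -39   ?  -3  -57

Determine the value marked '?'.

3

On equispaced nodes a degree-2 polynomial has vanishing third forward difference, so
  - q(-3) + 3·q(-1) - 3·q(1) + q(3) = 0.
Substituting the known values and solving for q(-1):
  3·q(-1) = 9
  q(-1) = 3.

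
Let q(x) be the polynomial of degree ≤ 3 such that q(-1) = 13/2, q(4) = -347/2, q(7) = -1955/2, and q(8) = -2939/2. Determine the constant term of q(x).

Write q(x) = ax^3 + bx^2 + cx + d. Substituting each data point gives a linear system:
  -a + b - c + d = 13/2
  64a + 16b + 4c + d = -347/2
  343a + 49b + 7c + d = -1955/2
  512a + 64b + 8c + d = -2939/2
Solving the system yields a = -3, b = 1, c = 0, d = 5/2.
So q(x) = -3x^3 + x^2 + 5/2.
The constant term is 5/2.

5/2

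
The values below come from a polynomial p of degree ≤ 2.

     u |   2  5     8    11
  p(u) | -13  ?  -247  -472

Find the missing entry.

-94

On equispaced nodes a degree-2 polynomial has vanishing third forward difference, so
  - p(2) + 3·p(5) - 3·p(8) + p(11) = 0.
Substituting the known values and solving for p(5):
  3·p(5) = -282
  p(5) = -94.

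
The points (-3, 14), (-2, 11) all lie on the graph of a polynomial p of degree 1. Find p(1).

2

Write p(t) = at + b. Substituting each data point gives a linear system:
  -3a + b = 14
  -2a + b = 11
Solving the system yields a = -3, b = 5.
So p(t) = -3t + 5.
Then p(1) = 2.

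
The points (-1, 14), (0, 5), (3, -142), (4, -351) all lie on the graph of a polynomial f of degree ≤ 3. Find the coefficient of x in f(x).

Write f(x) = ax^3 + bx^2 + cx + d. Substituting each data point gives a linear system:
  -a + b - c + d = 14
  d = 5
  27a + 9b + 3c + d = -142
  64a + 16b + 4c + d = -351
Solving the system yields a = -6, b = 2, c = -1, d = 5.
So f(x) = -6x³ + 2x² - x + 5.
The coefficient of x is -1.

-1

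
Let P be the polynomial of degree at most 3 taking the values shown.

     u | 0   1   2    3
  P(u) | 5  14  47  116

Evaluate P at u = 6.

659

Using the Lagrange interpolation formula with nodes 0, 1, 2, 3:
  L_0(u) = (u - 1)(u - 2)(u - 3) / -6
  L_1(u) = u(u - 2)(u - 3) / 2
  L_2(u) = u(u - 1)(u - 3) / -2
  L_3(u) = u(u - 1)(u - 2) / 6
Then P(u) = 5·L_0(u) + 14·L_1(u) + 47·L_2(u) + 116·L_3(u).
Expanding and collecting terms gives P(u) = 2u^3 + 6u^2 + u + 5.
Evaluating at u = 6: P(6) = 659.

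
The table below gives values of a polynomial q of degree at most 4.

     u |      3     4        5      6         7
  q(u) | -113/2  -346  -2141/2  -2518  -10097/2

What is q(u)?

q(u) = -3u^4 + 6u^3 + (3/2)u^2 + 3u + 2

Write q(u) = au^4 + bu^3 + cu^2 + du + e. Substituting each data point gives a linear system:
  81a + 27b + 9c + 3d + e = -113/2
  256a + 64b + 16c + 4d + e = -346
  625a + 125b + 25c + 5d + e = -2141/2
  1296a + 216b + 36c + 6d + e = -2518
  2401a + 343b + 49c + 7d + e = -10097/2
Solving the system yields a = -3, b = 6, c = 3/2, d = 3, e = 2.
So q(u) = -3u⁴ + 6u³ + (3/2)u² + 3u + 2.
Check: q(3) = -113/2. ✓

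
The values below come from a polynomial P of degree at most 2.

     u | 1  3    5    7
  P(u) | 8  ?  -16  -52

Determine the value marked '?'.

On equispaced nodes a degree-2 polynomial has vanishing third forward difference, so
  - P(1) + 3·P(3) - 3·P(5) + P(7) = 0.
Substituting the known values and solving for P(3):
  3·P(3) = 12
  P(3) = 4.

4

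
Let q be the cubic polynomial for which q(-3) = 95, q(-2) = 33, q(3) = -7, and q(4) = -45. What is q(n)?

Write q(n) = an^3 + bn^2 + cn + d. Substituting each data point gives a linear system:
  -27a + 9b - 3c + d = 95
  -8a + 4b - 2c + d = 33
  27a + 9b + 3c + d = -7
  64a + 16b + 4c + d = -45
Solving the system yields a = -2, b = 5, c = 1, d = -1.
So q(n) = -2n³ + 5n² + n - 1.
Check: q(-3) = 95. ✓

q(n) = -2n^3 + 5n^2 + n - 1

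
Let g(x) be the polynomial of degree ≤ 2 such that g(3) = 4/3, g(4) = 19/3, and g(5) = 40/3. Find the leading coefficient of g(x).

Write g(x) = ax^2 + bx + c. Substituting each data point gives a linear system:
  9a + 3b + c = 4/3
  16a + 4b + c = 19/3
  25a + 5b + c = 40/3
Solving the system yields a = 1, b = -2, c = -5/3.
So g(x) = x^2 - 2x - 5/3.
The leading coefficient is 1.

1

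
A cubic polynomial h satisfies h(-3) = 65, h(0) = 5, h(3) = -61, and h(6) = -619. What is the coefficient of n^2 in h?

Write h(n) = an^3 + bn^2 + cn + d. Substituting each data point gives a linear system:
  -27a + 9b - 3c + d = 65
  d = 5
  27a + 9b + 3c + d = -61
  216a + 36b + 6c + d = -619
Solving the system yields a = -3, b = -1/3, c = 6, d = 5.
So h(n) = -3n^3 - (1/3)n^2 + 6n + 5.
The coefficient of n^2 is -1/3.

-1/3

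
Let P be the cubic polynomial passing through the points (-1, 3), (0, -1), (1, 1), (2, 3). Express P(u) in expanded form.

P(u) = -u^3 + 3u^2 - 1

Write P(u) = au^3 + bu^2 + cu + d. Substituting each data point gives a linear system:
  -a + b - c + d = 3
  d = -1
  a + b + c + d = 1
  8a + 4b + 2c + d = 3
Solving the system yields a = -1, b = 3, c = 0, d = -1.
So P(u) = -u^3 + 3u^2 - 1.
Check: P(1) = 1. ✓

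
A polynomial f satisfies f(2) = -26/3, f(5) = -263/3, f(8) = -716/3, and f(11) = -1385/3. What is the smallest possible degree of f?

Forward differences of the values at s = 2, 5, 8, 11:
  f  : -26/3  -263/3  -716/3  -1385/3
  Δ  : -79  -151  -223
  Δ^2: -72  -72
  Δ^3: 0
The second differences are constant (-72) and nonzero, while all higher differences vanish, so the minimal degree is 2.

2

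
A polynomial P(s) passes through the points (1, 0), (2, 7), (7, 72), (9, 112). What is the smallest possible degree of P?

Divided differences on the nodes 1, 2, 7, 9:
  order 0: 0  7  72  112
  order 1: 7  13  20
  order 2: 1  1
  order 3: 0
The order-2 divided differences are all 1 (nonzero) and every higher order vanishes, so the data lies on a polynomial of degree exactly 2.

2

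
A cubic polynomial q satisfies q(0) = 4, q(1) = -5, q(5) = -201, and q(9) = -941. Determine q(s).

q(s) = -s^3 - 2s^2 - 6s + 4

Using the Lagrange interpolation formula with nodes 0, 1, 5, 9:
  L_0(s) = (s - 1)(s - 5)(s - 9) / -45
  L_1(s) = s(s - 5)(s - 9) / 32
  L_2(s) = s(s - 1)(s - 9) / -80
  L_3(s) = s(s - 1)(s - 5) / 288
Then q(s) = 4·L_0(s) - 5·L_1(s) - 201·L_2(s) - 941·L_3(s).
Expanding and collecting terms gives q(s) = -s³ - 2s² - 6s + 4.
Check: q(9) = -941. ✓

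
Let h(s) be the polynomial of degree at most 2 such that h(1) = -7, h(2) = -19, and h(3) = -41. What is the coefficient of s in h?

3

Write h(s) = as^2 + bs + c. Substituting each data point gives a linear system:
  a + b + c = -7
  4a + 2b + c = -19
  9a + 3b + c = -41
Solving the system yields a = -5, b = 3, c = -5.
So h(s) = -5s² + 3s - 5.
The coefficient of s is 3.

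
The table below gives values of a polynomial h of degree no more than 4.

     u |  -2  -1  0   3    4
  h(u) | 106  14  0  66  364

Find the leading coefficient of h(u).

Write h(u) = au^4 + bu^3 + cu^2 + du + e. Substituting each data point gives a linear system:
  16a - 8b + 4c - 2d + e = 106
  a - b + c - d + e = 14
  e = 0
  81a + 27b + 9c + 3d + e = 66
  256a + 64b + 16c + 4d + e = 364
Solving the system yields a = 3, b = -6, c = 0, d = -5, e = 0.
So h(u) = 3u^4 - 6u^3 - 5u.
The leading coefficient is 3.

3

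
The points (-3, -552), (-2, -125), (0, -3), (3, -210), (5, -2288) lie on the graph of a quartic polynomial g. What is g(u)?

Write g(u) = au^4 + bu^3 + cu^2 + du + e. Substituting each data point gives a linear system:
  81a - 27b + 9c - 3d + e = -552
  16a - 8b + 4c - 2d + e = -125
  e = -3
  81a + 27b + 9c + 3d + e = -210
  625a + 125b + 25c + 5d + e = -2288
Solving the system yields a = -5, b = 6, c = 3, d = 3, e = -3.
So g(u) = -5u⁴ + 6u³ + 3u² + 3u - 3.
Check: g(3) = -210. ✓

g(u) = -5u^4 + 6u^3 + 3u^2 + 3u - 3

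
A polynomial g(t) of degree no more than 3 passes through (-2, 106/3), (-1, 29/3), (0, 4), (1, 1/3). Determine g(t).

Write g(t) = at^3 + bt^2 + ct + d. Substituting each data point gives a linear system:
  -8a + 4b - 2c + d = 106/3
  -a + b - c + d = 29/3
  d = 4
  a + b + c + d = 1/3
Solving the system yields a = -3, b = 1, c = -5/3, d = 4.
So g(t) = -3t^3 + t^2 - (5/3)t + 4.
Check: g(-1) = 29/3. ✓

g(t) = -3t^3 + t^2 - (5/3)t + 4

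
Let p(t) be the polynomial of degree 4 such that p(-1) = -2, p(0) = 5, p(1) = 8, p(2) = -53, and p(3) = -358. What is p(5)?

Using the Lagrange interpolation formula with nodes -1, 0, 1, 2, 3:
  L_0(t) = t(t - 1)(t - 2)(t - 3) / 24
  L_1(t) = (t + 1)(t - 1)(t - 2)(t - 3) / -6
  L_2(t) = (t + 1)t(t - 2)(t - 3) / 4
  L_3(t) = (t + 1)t(t - 1)(t - 3) / -6
  L_4(t) = (t + 1)t(t - 1)(t - 2) / 24
Then p(t) = -2·L_0(t) + 5·L_1(t) + 8·L_2(t) - 53·L_3(t) - 358·L_4(t).
Expanding and collecting terms gives p(t) = -5t^4 + 3t^2 + 5t + 5.
Evaluating at t = 5: p(5) = -3020.

-3020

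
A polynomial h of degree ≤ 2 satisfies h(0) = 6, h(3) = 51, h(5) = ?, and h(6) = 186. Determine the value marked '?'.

131

The 3 known points determine the degree-2 polynomial uniquely.
Write h(n) = an^2 + bn + c. Substituting each data point gives a linear system:
  c = 6
  9a + 3b + c = 51
  36a + 6b + c = 186
Solving the system yields a = 5, b = 0, c = 6.
So h(n) = 5n² + 6.
Then h(5) = 131.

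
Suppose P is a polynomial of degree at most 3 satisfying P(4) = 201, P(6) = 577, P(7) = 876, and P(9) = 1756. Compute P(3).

100

Write P(u) = au^3 + bu^2 + cu + d. Substituting each data point gives a linear system:
  64a + 16b + 4c + d = 201
  216a + 36b + 6c + d = 577
  343a + 49b + 7c + d = 876
  729a + 81b + 9c + d = 1756
Solving the system yields a = 2, b = 3, c = 6, d = 1.
So P(u) = 2u^3 + 3u^2 + 6u + 1.
Then P(3) = 100.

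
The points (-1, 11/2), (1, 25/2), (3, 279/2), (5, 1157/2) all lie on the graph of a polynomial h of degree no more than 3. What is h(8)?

Using the Lagrange interpolation formula with nodes -1, 1, 3, 5:
  L_0(u) = (u - 1)(u - 3)(u - 5) / -48
  L_1(u) = (u + 1)(u - 3)(u - 5) / 16
  L_2(u) = (u + 1)(u - 1)(u - 5) / -16
  L_3(u) = (u + 1)(u - 1)(u - 3) / 48
Then h(u) = 11/2·L_0(u) + 25/2·L_1(u) + 279/2·L_2(u) + 1157/2·L_3(u).
Expanding and collecting terms gives h(u) = 4u^3 + 3u^2 - (1/2)u + 6.
Evaluating at u = 8: h(8) = 2242.

2242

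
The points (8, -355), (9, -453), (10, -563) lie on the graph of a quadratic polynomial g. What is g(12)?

Write g(t) = at^2 + bt + c. Substituting each data point gives a linear system:
  64a + 8b + c = -355
  81a + 9b + c = -453
  100a + 10b + c = -563
Solving the system yields a = -6, b = 4, c = -3.
So g(t) = -6t^2 + 4t - 3.
Then g(12) = -819.

-819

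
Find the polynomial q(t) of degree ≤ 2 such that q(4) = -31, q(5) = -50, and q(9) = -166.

q(t) = -2t^2 - t + 5

Write q(t) = at^2 + bt + c. Substituting each data point gives a linear system:
  16a + 4b + c = -31
  25a + 5b + c = -50
  81a + 9b + c = -166
Solving the system yields a = -2, b = -1, c = 5.
So q(t) = -2t² - t + 5.
Check: q(9) = -166. ✓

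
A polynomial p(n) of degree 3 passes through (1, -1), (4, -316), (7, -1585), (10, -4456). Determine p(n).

Write p(n) = an^3 + bn^2 + cn + d. Substituting each data point gives a linear system:
  a + b + c + d = -1
  64a + 16b + 4c + d = -316
  343a + 49b + 7c + d = -1585
  1000a + 100b + 10c + d = -4456
Solving the system yields a = -4, b = -5, c = 4, d = 4.
So p(n) = -4n^3 - 5n^2 + 4n + 4.
Check: p(4) = -316. ✓

p(n) = -4n^3 - 5n^2 + 4n + 4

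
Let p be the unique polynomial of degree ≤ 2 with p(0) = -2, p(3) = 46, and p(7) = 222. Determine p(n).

Write p(n) = an^2 + bn + c. Substituting each data point gives a linear system:
  c = -2
  9a + 3b + c = 46
  49a + 7b + c = 222
Solving the system yields a = 4, b = 4, c = -2.
So p(n) = 4n² + 4n - 2.
Check: p(0) = -2. ✓

p(n) = 4n^2 + 4n - 2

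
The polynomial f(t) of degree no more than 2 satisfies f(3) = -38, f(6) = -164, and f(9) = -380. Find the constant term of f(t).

-2

Write f(t) = at^2 + bt + c. Substituting each data point gives a linear system:
  9a + 3b + c = -38
  36a + 6b + c = -164
  81a + 9b + c = -380
Solving the system yields a = -5, b = 3, c = -2.
So f(t) = -5t^2 + 3t - 2.
The constant term is -2.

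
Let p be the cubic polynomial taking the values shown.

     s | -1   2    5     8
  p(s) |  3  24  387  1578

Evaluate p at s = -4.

Forward differences of the values at s = -1, 2, 5, 8:
  p  : 3  24  387  1578
  Δ  : 21  363  1191
  Δ^2: 342  828
  Δ^3: 486
The third differences are constant, confirming degree 3.
Interpolating (Newton forward form) and evaluating at s = -4 gives p(-4) = -162.

-162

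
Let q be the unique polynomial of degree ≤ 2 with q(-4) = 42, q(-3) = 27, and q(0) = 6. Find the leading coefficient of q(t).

2

Write q(t) = at^2 + bt + c. Substituting each data point gives a linear system:
  16a - 4b + c = 42
  9a - 3b + c = 27
  c = 6
Solving the system yields a = 2, b = -1, c = 6.
So q(t) = 2t^2 - t + 6.
The leading coefficient is 2.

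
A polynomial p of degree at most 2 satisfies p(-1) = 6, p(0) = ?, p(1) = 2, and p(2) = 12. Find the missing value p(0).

The 3 known points determine the degree-2 polynomial uniquely.
Write p(s) = as^2 + bs + c. Substituting each data point gives a linear system:
  a - b + c = 6
  a + b + c = 2
  4a + 2b + c = 12
Solving the system yields a = 4, b = -2, c = 0.
So p(s) = 4s^2 - 2s.
Then p(0) = 0.

0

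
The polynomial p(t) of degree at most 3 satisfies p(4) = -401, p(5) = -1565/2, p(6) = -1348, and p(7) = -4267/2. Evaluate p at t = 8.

-3175

Forward differences of the values at t = 4, 5, 6, 7:
  p  : -401  -1565/2  -1348  -4267/2
  Δ  : -763/2  -1131/2  -1571/2
  Δ^2: -184  -220
  Δ^3: -36
The third differences are constant, confirming degree 3.
Interpolating (Newton forward form) and evaluating at t = 8 gives p(8) = -3175.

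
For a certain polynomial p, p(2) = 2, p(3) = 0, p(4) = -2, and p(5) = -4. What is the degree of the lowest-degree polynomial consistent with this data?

Forward differences of the values at s = 2, 3, 4, 5:
  p  : 2  0  -2  -4
  Δ  : -2  -2  -2
  Δ^2: 0  0
  Δ^3: 0
The first differences are constant (-2) and nonzero, while all higher differences vanish, so the minimal degree is 1.

1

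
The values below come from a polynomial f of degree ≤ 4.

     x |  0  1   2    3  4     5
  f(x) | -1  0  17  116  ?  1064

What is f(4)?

The 5 known points determine the degree-4 polynomial uniquely.
Write f(x) = ax^4 + bx^3 + cx^2 + dx + e. Substituting each data point gives a linear system:
  e = -1
  a + b + c + d + e = 0
  16a + 8b + 4c + 2d + e = 17
  81a + 27b + 9c + 3d + e = 116
  625a + 125b + 25c + 5d + e = 1064
Solving the system yields a = 2, b = -1, c = -3, d = 3, e = -1.
So f(x) = 2x^4 - x^3 - 3x^2 + 3x - 1.
Then f(4) = 411.

411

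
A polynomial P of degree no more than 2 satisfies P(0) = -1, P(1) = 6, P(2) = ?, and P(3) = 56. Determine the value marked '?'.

On equispaced nodes a degree-2 polynomial has vanishing third forward difference, so
  - P(0) + 3·P(1) - 3·P(2) + P(3) = 0.
Substituting the known values and solving for P(2):
  -3·P(2) = -75
  P(2) = 25.

25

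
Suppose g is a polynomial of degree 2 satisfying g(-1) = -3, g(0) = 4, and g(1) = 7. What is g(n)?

Write g(n) = an^2 + bn + c. Substituting each data point gives a linear system:
  a - b + c = -3
  c = 4
  a + b + c = 7
Solving the system yields a = -2, b = 5, c = 4.
So g(n) = -2n² + 5n + 4.
Check: g(0) = 4. ✓

g(n) = -2n^2 + 5n + 4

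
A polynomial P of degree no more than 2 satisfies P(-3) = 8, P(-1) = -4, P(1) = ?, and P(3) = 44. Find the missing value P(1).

8

The 3 known points determine the degree-2 polynomial uniquely.
Write P(u) = au^2 + bu + c. Substituting each data point gives a linear system:
  9a - 3b + c = 8
  a - b + c = -4
  9a + 3b + c = 44
Solving the system yields a = 3, b = 6, c = -1.
So P(u) = 3u^2 + 6u - 1.
Then P(1) = 8.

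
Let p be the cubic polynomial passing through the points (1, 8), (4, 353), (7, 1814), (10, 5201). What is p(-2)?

Using the Lagrange interpolation formula with nodes 1, 4, 7, 10:
  L_0(x) = (x - 4)(x - 7)(x - 10) / -162
  L_1(x) = (x - 1)(x - 7)(x - 10) / 54
  L_2(x) = (x - 1)(x - 4)(x - 10) / -54
  L_3(x) = (x - 1)(x - 4)(x - 7) / 162
Then p(x) = 8·L_0(x) + 353·L_1(x) + 1814·L_2(x) + 5201·L_3(x).
Expanding and collecting terms gives p(x) = 5x³ + 2x² + 1.
Evaluating at x = -2: p(-2) = -31.

-31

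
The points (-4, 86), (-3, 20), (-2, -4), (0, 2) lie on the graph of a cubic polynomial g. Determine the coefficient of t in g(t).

Write g(t) = at^3 + bt^2 + ct + d. Substituting each data point gives a linear system:
  -64a + 16b - 4c + d = 86
  -27a + 9b - 3c + d = 20
  -8a + 4b - 2c + d = -4
  d = 2
Solving the system yields a = -3, b = -6, c = 3, d = 2.
So g(t) = -3t^3 - 6t^2 + 3t + 2.
The coefficient of t is 3.

3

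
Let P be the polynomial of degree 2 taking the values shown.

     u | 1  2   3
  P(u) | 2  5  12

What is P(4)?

Write P(u) = au^2 + bu + c. Substituting each data point gives a linear system:
  a + b + c = 2
  4a + 2b + c = 5
  9a + 3b + c = 12
Solving the system yields a = 2, b = -3, c = 3.
So P(u) = 2u^2 - 3u + 3.
Then P(4) = 23.

23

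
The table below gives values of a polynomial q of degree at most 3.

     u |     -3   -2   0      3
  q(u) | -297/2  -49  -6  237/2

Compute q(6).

Using the Lagrange interpolation formula with nodes -3, -2, 0, 3:
  L_0(u) = (u + 2)u(u - 3) / -18
  L_1(u) = (u + 3)u(u - 3) / 10
  L_2(u) = (u + 3)(u + 2)(u - 3) / -18
  L_3(u) = (u + 3)(u + 2)u / 90
Then q(u) = -297/2·L_0(u) - 49·L_1(u) - 6·L_2(u) + 237/2·L_3(u).
Expanding and collecting terms gives q(u) = 5u³ - u² - (1/2)u - 6.
Evaluating at u = 6: q(6) = 1035.

1035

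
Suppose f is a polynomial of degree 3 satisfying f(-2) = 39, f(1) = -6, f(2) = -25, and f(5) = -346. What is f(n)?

f(n) = -3n^3 + 2n^2 - 4n - 1

Write f(n) = an^3 + bn^2 + cn + d. Substituting each data point gives a linear system:
  -8a + 4b - 2c + d = 39
  a + b + c + d = -6
  8a + 4b + 2c + d = -25
  125a + 25b + 5c + d = -346
Solving the system yields a = -3, b = 2, c = -4, d = -1.
So f(n) = -3n^3 + 2n^2 - 4n - 1.
Check: f(1) = -6. ✓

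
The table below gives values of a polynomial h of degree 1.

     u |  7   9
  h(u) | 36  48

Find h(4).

Using the Lagrange interpolation formula with nodes 7, 9:
  L_0(u) = (u - 9) / -2
  L_1(u) = (u - 7) / 2
Then h(u) = 36·L_0(u) + 48·L_1(u).
Expanding and collecting terms gives h(u) = 6u - 6.
Evaluating at u = 4: h(4) = 18.

18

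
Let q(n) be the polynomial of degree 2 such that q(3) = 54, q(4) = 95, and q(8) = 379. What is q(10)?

Using the Lagrange interpolation formula with nodes 3, 4, 8:
  L_0(n) = (n - 4)(n - 8) / 5
  L_1(n) = (n - 3)(n - 8) / -4
  L_2(n) = (n - 3)(n - 4) / 20
Then q(n) = 54·L_0(n) + 95·L_1(n) + 379·L_2(n).
Expanding and collecting terms gives q(n) = 6n² - n + 3.
Evaluating at n = 10: q(10) = 593.

593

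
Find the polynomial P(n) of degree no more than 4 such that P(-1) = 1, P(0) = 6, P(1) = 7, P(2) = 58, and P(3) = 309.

P(n) = 4n^4 + n^3 - 6n^2 + 2n + 6

Using the Lagrange interpolation formula with nodes -1, 0, 1, 2, 3:
  L_0(n) = n(n - 1)(n - 2)(n - 3) / 24
  L_1(n) = (n + 1)(n - 1)(n - 2)(n - 3) / -6
  L_2(n) = (n + 1)n(n - 2)(n - 3) / 4
  L_3(n) = (n + 1)n(n - 1)(n - 3) / -6
  L_4(n) = (n + 1)n(n - 1)(n - 2) / 24
Then P(n) = 1·L_0(n) + 6·L_1(n) + 7·L_2(n) + 58·L_3(n) + 309·L_4(n).
Expanding and collecting terms gives P(n) = 4n⁴ + n³ - 6n² + 2n + 6.
Check: P(2) = 58. ✓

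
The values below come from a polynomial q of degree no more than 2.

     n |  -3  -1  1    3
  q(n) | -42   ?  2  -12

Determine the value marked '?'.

On equispaced nodes a degree-2 polynomial has vanishing third forward difference, so
  - q(-3) + 3·q(-1) - 3·q(1) + q(3) = 0.
Substituting the known values and solving for q(-1):
  3·q(-1) = -24
  q(-1) = -8.

-8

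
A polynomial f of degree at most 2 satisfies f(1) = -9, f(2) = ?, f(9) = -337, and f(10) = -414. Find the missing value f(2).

-22

The 3 known points determine the degree-2 polynomial uniquely.
Write f(n) = an^2 + bn + c. Substituting each data point gives a linear system:
  a + b + c = -9
  81a + 9b + c = -337
  100a + 10b + c = -414
Solving the system yields a = -4, b = -1, c = -4.
So f(n) = -4n² - n - 4.
Then f(2) = -22.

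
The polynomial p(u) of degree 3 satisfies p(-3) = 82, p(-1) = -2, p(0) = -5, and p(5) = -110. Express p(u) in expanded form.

Write p(u) = au^3 + bu^2 + cu + d. Substituting each data point gives a linear system:
  -27a + 9b - 3c + d = 82
  -a + b - c + d = -2
  d = -5
  125a + 25b + 5c + d = -110
Solving the system yields a = -2, b = 5, c = 4, d = -5.
So p(u) = -2u³ + 5u² + 4u - 5.
Check: p(0) = -5. ✓

p(u) = -2u^3 + 5u^2 + 4u - 5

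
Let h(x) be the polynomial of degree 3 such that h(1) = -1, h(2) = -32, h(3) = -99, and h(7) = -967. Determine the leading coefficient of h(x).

Write h(x) = ax^3 + bx^2 + cx + d. Substituting each data point gives a linear system:
  a + b + c + d = -1
  8a + 4b + 2c + d = -32
  27a + 9b + 3c + d = -99
  343a + 49b + 7c + d = -967
Solving the system yields a = -2, b = -6, c = 1, d = 6.
So h(x) = -2x^3 - 6x^2 + x + 6.
The leading coefficient is -2.

-2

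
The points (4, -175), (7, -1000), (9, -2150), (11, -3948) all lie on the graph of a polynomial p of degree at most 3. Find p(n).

p(n) = -3n^3 + 4n + 1

Using the Lagrange interpolation formula with nodes 4, 7, 9, 11:
  L_0(n) = (n - 7)(n - 9)(n - 11) / -105
  L_1(n) = (n - 4)(n - 9)(n - 11) / 24
  L_2(n) = (n - 4)(n - 7)(n - 11) / -20
  L_3(n) = (n - 4)(n - 7)(n - 9) / 56
Then p(n) = -175·L_0(n) - 1000·L_1(n) - 2150·L_2(n) - 3948·L_3(n).
Expanding and collecting terms gives p(n) = -3n³ + 4n + 1.
Check: p(4) = -175. ✓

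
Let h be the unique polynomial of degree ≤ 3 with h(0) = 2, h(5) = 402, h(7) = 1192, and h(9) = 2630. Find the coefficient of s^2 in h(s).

-3

Write h(s) = as^3 + bs^2 + cs + d. Substituting each data point gives a linear system:
  d = 2
  125a + 25b + 5c + d = 402
  343a + 49b + 7c + d = 1192
  729a + 81b + 9c + d = 2630
Solving the system yields a = 4, b = -3, c = -5, d = 2.
So h(s) = 4s³ - 3s² - 5s + 2.
The coefficient of s^2 is -3.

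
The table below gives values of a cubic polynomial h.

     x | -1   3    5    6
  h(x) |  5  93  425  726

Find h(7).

1141

Using the Lagrange interpolation formula with nodes -1, 3, 5, 6:
  L_0(x) = (x - 3)(x - 5)(x - 6) / -168
  L_1(x) = (x + 1)(x - 5)(x - 6) / 24
  L_2(x) = (x + 1)(x - 3)(x - 6) / -12
  L_3(x) = (x + 1)(x - 3)(x - 5) / 21
Then h(x) = 5·L_0(x) + 93·L_1(x) + 425·L_2(x) + 726·L_3(x).
Expanding and collecting terms gives h(x) = 3x^3 + 3x^2 - 5x.
Evaluating at x = 7: h(7) = 1141.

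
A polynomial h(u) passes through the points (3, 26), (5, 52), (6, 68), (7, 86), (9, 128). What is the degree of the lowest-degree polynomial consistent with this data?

Divided differences on the nodes 3, 5, 6, 7, 9:
  order 0: 26  52  68  86  128
  order 1: 13  16  18  21
  order 2: 1  1  1
  order 3: 0  0
  order 4: 0
The order-2 divided differences are all 1 (nonzero) and every higher order vanishes, so the data lies on a polynomial of degree exactly 2.

2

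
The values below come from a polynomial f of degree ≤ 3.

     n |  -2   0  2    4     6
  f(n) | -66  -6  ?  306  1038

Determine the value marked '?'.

The 4 known points determine the degree-3 polynomial uniquely.
Write f(n) = an^3 + bn^2 + cn + d. Substituting each data point gives a linear system:
  -8a + 4b - 2c + d = -66
  d = -6
  64a + 16b + 4c + d = 306
  216a + 36b + 6c + d = 1038
Solving the system yields a = 5, b = -2, c = 6, d = -6.
So f(n) = 5n^3 - 2n^2 + 6n - 6.
Then f(2) = 38.

38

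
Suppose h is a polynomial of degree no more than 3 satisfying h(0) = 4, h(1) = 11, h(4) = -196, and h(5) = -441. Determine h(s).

h(s) = -5s^3 + 6s^2 + 6s + 4

Using the Lagrange interpolation formula with nodes 0, 1, 4, 5:
  L_0(s) = (s - 1)(s - 4)(s - 5) / -20
  L_1(s) = s(s - 4)(s - 5) / 12
  L_2(s) = s(s - 1)(s - 5) / -12
  L_3(s) = s(s - 1)(s - 4) / 20
Then h(s) = 4·L_0(s) + 11·L_1(s) - 196·L_2(s) - 441·L_3(s).
Expanding and collecting terms gives h(s) = -5s^3 + 6s^2 + 6s + 4.
Check: h(0) = 4. ✓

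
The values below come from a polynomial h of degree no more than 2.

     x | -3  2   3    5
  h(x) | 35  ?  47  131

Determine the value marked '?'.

20

The 3 known points determine the degree-2 polynomial uniquely.
Write h(x) = ax^2 + bx + c. Substituting each data point gives a linear system:
  9a - 3b + c = 35
  9a + 3b + c = 47
  25a + 5b + c = 131
Solving the system yields a = 5, b = 2, c = -4.
So h(x) = 5x^2 + 2x - 4.
Then h(2) = 20.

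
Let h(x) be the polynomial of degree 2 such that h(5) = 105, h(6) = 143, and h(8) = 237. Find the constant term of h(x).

5

Write h(x) = ax^2 + bx + c. Substituting each data point gives a linear system:
  25a + 5b + c = 105
  36a + 6b + c = 143
  64a + 8b + c = 237
Solving the system yields a = 3, b = 5, c = 5.
So h(x) = 3x^2 + 5x + 5.
The constant term is 5.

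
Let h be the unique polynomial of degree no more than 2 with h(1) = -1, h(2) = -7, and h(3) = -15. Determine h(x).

h(x) = -x^2 - 3x + 3

Write h(x) = ax^2 + bx + c. Substituting each data point gives a linear system:
  a + b + c = -1
  4a + 2b + c = -7
  9a + 3b + c = -15
Solving the system yields a = -1, b = -3, c = 3.
So h(x) = -x^2 - 3x + 3.
Check: h(3) = -15. ✓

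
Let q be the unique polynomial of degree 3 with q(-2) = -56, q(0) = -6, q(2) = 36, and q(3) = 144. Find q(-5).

-776

Write q(u) = au^3 + bu^2 + cu + d. Substituting each data point gives a linear system:
  -8a + 4b - 2c + d = -56
  d = -6
  8a + 4b + 2c + d = 36
  27a + 9b + 3c + d = 144
Solving the system yields a = 6, b = -1, c = -1, d = -6.
So q(u) = 6u³ - u² - u - 6.
Then q(-5) = -776.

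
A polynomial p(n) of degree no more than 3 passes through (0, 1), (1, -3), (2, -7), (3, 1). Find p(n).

Write p(n) = an^3 + bn^2 + cn + d. Substituting each data point gives a linear system:
  d = 1
  a + b + c + d = -3
  8a + 4b + 2c + d = -7
  27a + 9b + 3c + d = 1
Solving the system yields a = 2, b = -6, c = 0, d = 1.
So p(n) = 2n^3 - 6n^2 + 1.
Check: p(2) = -7. ✓

p(n) = 2n^3 - 6n^2 + 1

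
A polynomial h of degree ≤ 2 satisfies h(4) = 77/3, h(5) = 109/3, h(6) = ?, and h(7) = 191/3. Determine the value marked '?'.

The 3 known points determine the degree-2 polynomial uniquely.
Write h(s) = as^2 + bs + c. Substituting each data point gives a linear system:
  16a + 4b + c = 77/3
  25a + 5b + c = 109/3
  49a + 7b + c = 191/3
Solving the system yields a = 1, b = 5/3, c = 3.
So h(s) = s² + (5/3)s + 3.
Then h(6) = 49.

49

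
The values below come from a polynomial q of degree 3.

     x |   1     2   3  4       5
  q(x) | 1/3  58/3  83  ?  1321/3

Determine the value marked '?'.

646/3

The 4 known points determine the degree-3 polynomial uniquely.
Write q(x) = ax^3 + bx^2 + cx + d. Substituting each data point gives a linear system:
  a + b + c + d = 1/3
  8a + 4b + 2c + d = 58/3
  27a + 9b + 3c + d = 83
  125a + 25b + 5c + d = 1321/3
Solving the system yields a = 4, b = -5/3, c = -4, d = 2.
So q(x) = 4x³ - (5/3)x² - 4x + 2.
Then q(4) = 646/3.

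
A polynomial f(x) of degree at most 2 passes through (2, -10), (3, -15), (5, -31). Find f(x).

Write f(x) = ax^2 + bx + c. Substituting each data point gives a linear system:
  4a + 2b + c = -10
  9a + 3b + c = -15
  25a + 5b + c = -31
Solving the system yields a = -1, b = 0, c = -6.
So f(x) = -x^2 - 6.
Check: f(5) = -31. ✓

f(x) = -x^2 - 6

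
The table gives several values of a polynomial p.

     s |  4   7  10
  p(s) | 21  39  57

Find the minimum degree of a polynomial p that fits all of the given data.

1

Forward differences of the values at s = 4, 7, 10:
  p  : 21  39  57
  Δ  : 18  18
  Δ^2: 0
The first differences are constant (18) and nonzero, while all higher differences vanish, so the minimal degree is 1.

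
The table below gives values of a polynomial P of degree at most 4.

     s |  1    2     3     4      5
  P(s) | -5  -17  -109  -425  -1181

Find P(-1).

-5

Using the Lagrange interpolation formula with nodes 1, 2, 3, 4, 5:
  L_0(s) = (s - 2)(s - 3)(s - 4)(s - 5) / 24
  L_1(s) = (s - 1)(s - 3)(s - 4)(s - 5) / -6
  L_2(s) = (s - 1)(s - 2)(s - 4)(s - 5) / 4
  L_3(s) = (s - 1)(s - 2)(s - 3)(s - 5) / -6
  L_4(s) = (s - 1)(s - 2)(s - 3)(s - 4) / 24
Then P(s) = -5·L_0(s) - 17·L_1(s) - 109·L_2(s) - 425·L_3(s) - 1181·L_4(s).
Expanding and collecting terms gives P(s) = -3s^4 + 6s^3 - s^2 - 6s - 1.
Evaluating at s = -1: P(-1) = -5.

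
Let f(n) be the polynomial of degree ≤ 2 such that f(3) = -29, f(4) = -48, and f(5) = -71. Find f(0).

Write f(n) = an^2 + bn + c. Substituting each data point gives a linear system:
  9a + 3b + c = -29
  16a + 4b + c = -48
  25a + 5b + c = -71
Solving the system yields a = -2, b = -5, c = 4.
So f(n) = -2n^2 - 5n + 4.
Then f(0) = 4.

4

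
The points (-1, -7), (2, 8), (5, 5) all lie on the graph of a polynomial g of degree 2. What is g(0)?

Forward differences of the values at n = -1, 2, 5:
  g  : -7  8  5
  Δ  : 15  -3
  Δ^2: -18
The second differences are constant, confirming degree 2.
Interpolating (Newton forward form) and evaluating at n = 0 gives g(0) = 0.

0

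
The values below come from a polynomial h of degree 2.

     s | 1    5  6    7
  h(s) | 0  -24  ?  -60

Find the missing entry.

The 3 known points determine the degree-2 polynomial uniquely.
Write h(s) = as^2 + bs + c. Substituting each data point gives a linear system:
  a + b + c = 0
  25a + 5b + c = -24
  49a + 7b + c = -60
Solving the system yields a = -2, b = 6, c = -4.
So h(s) = -2s^2 + 6s - 4.
Then h(6) = -40.

-40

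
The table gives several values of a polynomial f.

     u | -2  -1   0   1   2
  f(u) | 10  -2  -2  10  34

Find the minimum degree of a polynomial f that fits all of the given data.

2

Forward differences of the values at u = -2, -1, 0, 1, 2:
  f  : 10  -2  -2  10  34
  Δ  : -12  0  12  24
  Δ^2: 12  12  12
  Δ^3: 0  0
  Δ^4: 0
The second differences are constant (12) and nonzero, while all higher differences vanish, so the minimal degree is 2.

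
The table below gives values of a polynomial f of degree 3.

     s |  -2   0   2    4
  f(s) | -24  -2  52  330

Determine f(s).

f(s) = 4s^3 + 4s^2 + 3s - 2

Write f(s) = as^3 + bs^2 + cs + d. Substituting each data point gives a linear system:
  -8a + 4b - 2c + d = -24
  d = -2
  8a + 4b + 2c + d = 52
  64a + 16b + 4c + d = 330
Solving the system yields a = 4, b = 4, c = 3, d = -2.
So f(s) = 4s³ + 4s² + 3s - 2.
Check: f(0) = -2. ✓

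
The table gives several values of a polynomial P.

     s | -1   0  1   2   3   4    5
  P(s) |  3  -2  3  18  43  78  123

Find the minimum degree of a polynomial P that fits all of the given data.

Forward differences of the values at s = -1, 0, 1, 2, 3, 4, 5:
  P  : 3  -2  3  18  43  78  123
  Δ  : -5  5  15  25  35  45
  Δ^2: 10  10  10  10  10
  Δ^3: 0  0  0  0
  Δ^4: 0  0  0
  Δ^5: 0  0
  Δ^6: 0
The second differences are constant (10) and nonzero, while all higher differences vanish, so the minimal degree is 2.

2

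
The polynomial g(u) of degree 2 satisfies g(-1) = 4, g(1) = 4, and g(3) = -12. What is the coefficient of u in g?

Write g(u) = au^2 + bu + c. Substituting each data point gives a linear system:
  a - b + c = 4
  a + b + c = 4
  9a + 3b + c = -12
Solving the system yields a = -2, b = 0, c = 6.
So g(u) = -2u^2 + 6.
The coefficient of u is 0.

0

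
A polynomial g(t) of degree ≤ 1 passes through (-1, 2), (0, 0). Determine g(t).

g(t) = -2t

Using the Lagrange interpolation formula with nodes -1, 0:
  L_0(t) = t / -1
  L_1(t) = (t + 1) / 1
Then g(t) = 2·L_0(t) + 0·L_1(t).
Expanding and collecting terms gives g(t) = -2t.
Check: g(0) = 0. ✓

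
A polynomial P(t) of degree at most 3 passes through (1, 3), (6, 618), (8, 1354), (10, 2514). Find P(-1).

Write P(t) = at^3 + bt^2 + ct + d. Substituting each data point gives a linear system:
  a + b + c + d = 3
  216a + 36b + 6c + d = 618
  512a + 64b + 8c + d = 1354
  1000a + 100b + 10c + d = 2514
Solving the system yields a = 2, b = 5, c = 2, d = -6.
So P(t) = 2t³ + 5t² + 2t - 6.
Then P(-1) = -5.

-5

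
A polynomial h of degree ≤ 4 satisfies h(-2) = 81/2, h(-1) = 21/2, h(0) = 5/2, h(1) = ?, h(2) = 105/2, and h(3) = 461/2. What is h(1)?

9/2

On equispaced nodes a degree-4 polynomial has vanishing fifth forward difference, so
  - h(-2) + 5·h(-1) - 10·h(0) + 10·h(1) - 5·h(2) + h(3) = 0.
Substituting the known values and solving for h(1):
  10·h(1) = 45
  h(1) = 9/2.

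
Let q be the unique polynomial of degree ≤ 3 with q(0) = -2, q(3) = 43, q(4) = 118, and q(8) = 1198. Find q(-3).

Using the Lagrange interpolation formula with nodes 0, 3, 4, 8:
  L_0(x) = (x - 3)(x - 4)(x - 8) / -96
  L_1(x) = x(x - 4)(x - 8) / 15
  L_2(x) = x(x - 3)(x - 8) / -16
  L_3(x) = x(x - 3)(x - 4) / 160
Then q(x) = -2·L_0(x) + 43·L_1(x) + 118·L_2(x) + 1198·L_3(x).
Expanding and collecting terms gives q(x) = 3x³ - 6x² + 6x - 2.
Evaluating at x = -3: q(-3) = -155.

-155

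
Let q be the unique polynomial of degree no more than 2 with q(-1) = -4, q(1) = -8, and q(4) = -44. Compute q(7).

Using the Lagrange interpolation formula with nodes -1, 1, 4:
  L_0(s) = (s - 1)(s - 4) / 10
  L_1(s) = (s + 1)(s - 4) / -6
  L_2(s) = (s + 1)(s - 1) / 15
Then q(s) = -4·L_0(s) - 8·L_1(s) - 44·L_2(s).
Expanding and collecting terms gives q(s) = -2s^2 - 2s - 4.
Evaluating at s = 7: q(7) = -116.

-116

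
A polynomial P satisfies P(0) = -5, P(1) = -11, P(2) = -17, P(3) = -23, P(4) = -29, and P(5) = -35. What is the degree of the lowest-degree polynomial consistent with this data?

Forward differences of the values at x = 0, 1, 2, 3, 4, 5:
  P  : -5  -11  -17  -23  -29  -35
  Δ  : -6  -6  -6  -6  -6
  Δ^2: 0  0  0  0
  Δ^3: 0  0  0
  Δ^4: 0  0
  Δ^5: 0
The first differences are constant (-6) and nonzero, while all higher differences vanish, so the minimal degree is 1.

1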